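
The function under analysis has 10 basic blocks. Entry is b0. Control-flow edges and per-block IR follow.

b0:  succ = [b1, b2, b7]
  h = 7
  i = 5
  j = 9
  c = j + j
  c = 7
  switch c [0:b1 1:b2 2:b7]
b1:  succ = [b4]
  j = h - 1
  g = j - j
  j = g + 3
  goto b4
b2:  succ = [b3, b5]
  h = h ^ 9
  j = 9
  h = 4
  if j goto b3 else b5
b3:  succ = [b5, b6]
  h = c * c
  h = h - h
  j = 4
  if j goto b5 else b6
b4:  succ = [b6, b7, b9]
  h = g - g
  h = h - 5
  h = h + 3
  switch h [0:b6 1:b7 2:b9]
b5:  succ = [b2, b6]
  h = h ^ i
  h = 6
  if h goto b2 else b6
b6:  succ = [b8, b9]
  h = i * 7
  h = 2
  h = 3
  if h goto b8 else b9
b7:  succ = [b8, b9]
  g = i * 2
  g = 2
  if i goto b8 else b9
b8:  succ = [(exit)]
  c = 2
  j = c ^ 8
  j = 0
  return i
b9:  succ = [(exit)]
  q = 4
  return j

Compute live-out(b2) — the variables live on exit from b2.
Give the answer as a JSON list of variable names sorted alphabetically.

def/use:
  b0 def {c,h,i,j} use ∅
  b1 def {g,j} use {h}
  b2 def {h,j} use {h}
  b3 def {h,j} use {c}
  b4 def {h} use {g}
  b5 def {h} use {h,i}
  b6 def {h} use {i}
  b7 def {g} use {i}
  b8 def {c,j} use {i}
  b9 def {q} use {j}

Live sets:
  b0: in=∅ out={c,h,i,j}
  b1: in={h,i} out={g,i,j}
  b2: in={c,h,i} out={c,h,i,j}
  b3: in={c,i} out={c,h,i,j}
  b4: in={g,i,j} out={i,j}
  b5: in={c,h,i,j} out={c,h,i,j}
  b6: in={i,j} out={i,j}
  b7: in={i,j} out={i,j}
  b8: in={i} out=∅
  b9: in={j} out=∅

live-out(b2) = ["c", "h", "i", "j"]

Answer: ["c", "h", "i", "j"]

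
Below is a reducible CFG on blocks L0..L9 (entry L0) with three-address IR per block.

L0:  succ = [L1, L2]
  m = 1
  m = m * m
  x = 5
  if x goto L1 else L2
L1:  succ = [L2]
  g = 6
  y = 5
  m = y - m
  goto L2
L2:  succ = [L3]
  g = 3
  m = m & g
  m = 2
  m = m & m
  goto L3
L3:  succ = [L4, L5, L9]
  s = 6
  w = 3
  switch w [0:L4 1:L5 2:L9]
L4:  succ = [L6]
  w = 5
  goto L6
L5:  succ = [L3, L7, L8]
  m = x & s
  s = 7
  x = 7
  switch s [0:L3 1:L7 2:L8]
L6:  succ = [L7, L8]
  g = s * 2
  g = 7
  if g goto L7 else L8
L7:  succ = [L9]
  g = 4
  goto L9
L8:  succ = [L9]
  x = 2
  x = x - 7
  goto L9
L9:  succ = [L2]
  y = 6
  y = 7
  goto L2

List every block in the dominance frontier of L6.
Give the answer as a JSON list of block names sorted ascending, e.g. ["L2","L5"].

Answer: ["L7", "L8"]

Derivation:
idom tree: L1←L0 L2←L0 L3←L2 L4←L3 L5←L3 L6←L4 L7←L3 L8←L3 L9←L3
Join-block Dom:
  L2: preds {L0,L1,L9}: {L0} ∩ {L0,L1} ∩ {L0,L2,L3,L9} = {L0}; idom=L0
  L3: preds {L2,L5}: {L0,L2} ∩ {L0,L2,L3,L5} = {L0,L2}; idom=L2
  L7: preds {L5,L6}: {L0,L2,L3,L5} ∩ {L0,L2,L3,L4,L6} = {L0,L2,L3}; idom=L3
  L8: preds {L5,L6}: {L0,L2,L3,L5} ∩ {L0,L2,L3,L4,L6} = {L0,L2,L3}; idom=L3
  L9: preds {L3,L7,L8}: {L0,L2,L3} ∩ {L0,L2,L3,L7} ∩ {L0,L2,L3,L8} = {L0,L2,L3}; idom=L3

DF derivation:
  join L2 pred L0: · stop@L0
  join L2 pred L1: L1 stop@L0
  join L2 pred L9: L9→L3→L2 stop@L0
  join L3 pred L2: · stop@L2
  join L3 pred L5: L5→L3 stop@L2
  join L7 pred L5: L5 stop@L3
  join L7 pred L6: L6→L4 stop@L3
  join L8 pred L5: L5 stop@L3
  join L8 pred L6: L6→L4 stop@L3
  join L9 pred L3: · stop@L3
  join L9 pred L7: L7 stop@L3
  join L9 pred L8: L8 stop@L3
  DF(L0)=∅
  DF(L1)={L2}
  DF(L2)={L2}
  DF(L3)={L2,L3}
  DF(L4)={L7,L8}
  DF(L5)={L3,L7,L8}
  DF(L6)={L7,L8}
  DF(L7)={L9}
  DF(L8)={L9}
  DF(L9)={L2}

DF(L6) = ["L7", "L8"]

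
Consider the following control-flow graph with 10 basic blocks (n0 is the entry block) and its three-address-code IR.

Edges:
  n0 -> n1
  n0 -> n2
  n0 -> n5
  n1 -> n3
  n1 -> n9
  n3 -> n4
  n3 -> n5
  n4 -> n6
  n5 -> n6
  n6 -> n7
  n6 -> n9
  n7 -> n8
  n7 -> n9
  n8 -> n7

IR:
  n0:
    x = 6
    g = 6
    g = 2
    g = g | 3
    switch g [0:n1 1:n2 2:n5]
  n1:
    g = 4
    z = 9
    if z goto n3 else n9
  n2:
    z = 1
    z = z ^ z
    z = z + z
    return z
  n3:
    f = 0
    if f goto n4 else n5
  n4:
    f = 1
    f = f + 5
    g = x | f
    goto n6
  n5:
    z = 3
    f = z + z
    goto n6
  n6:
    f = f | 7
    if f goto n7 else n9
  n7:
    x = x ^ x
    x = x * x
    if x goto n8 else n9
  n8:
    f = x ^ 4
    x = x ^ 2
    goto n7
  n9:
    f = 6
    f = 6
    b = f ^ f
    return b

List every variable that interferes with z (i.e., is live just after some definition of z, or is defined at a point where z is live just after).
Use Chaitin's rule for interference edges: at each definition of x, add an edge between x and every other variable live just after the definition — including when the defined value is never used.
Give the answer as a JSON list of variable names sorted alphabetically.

Answer: ["x"]

Working:
def/use:
  n0: def={g,x} ue=∅
  n1: def={g,z} ue=∅
  n2: def={z} ue=∅
  n3: def={f} ue=∅
  n4: def={f,g} ue={x}
  n5: def={f,z} ue=∅
  n6: def={f} ue={f}
  n7: def={x} ue={x}
  n8: def={f,x} ue={x}
  n9: def={b,f} ue=∅

Live sets:
  n0 li=∅ lo={x}
  n1 li={x} lo={x}
  n2 li=∅ lo=∅
  n3 li={x} lo={x}
  n4 li={x} lo={f,x}
  n5 li={x} lo={f,x}
  n6 li={f,x} lo={x}
  n7 li={x} lo={x}
  n8 li={x} lo={x}
  n9 li=∅ lo=∅

Interfere edges:
  b: ∅
  f: {g,x}
  g: {f,x}
  x: {f,g,z}
  z: {x}

N(z) = ["x"]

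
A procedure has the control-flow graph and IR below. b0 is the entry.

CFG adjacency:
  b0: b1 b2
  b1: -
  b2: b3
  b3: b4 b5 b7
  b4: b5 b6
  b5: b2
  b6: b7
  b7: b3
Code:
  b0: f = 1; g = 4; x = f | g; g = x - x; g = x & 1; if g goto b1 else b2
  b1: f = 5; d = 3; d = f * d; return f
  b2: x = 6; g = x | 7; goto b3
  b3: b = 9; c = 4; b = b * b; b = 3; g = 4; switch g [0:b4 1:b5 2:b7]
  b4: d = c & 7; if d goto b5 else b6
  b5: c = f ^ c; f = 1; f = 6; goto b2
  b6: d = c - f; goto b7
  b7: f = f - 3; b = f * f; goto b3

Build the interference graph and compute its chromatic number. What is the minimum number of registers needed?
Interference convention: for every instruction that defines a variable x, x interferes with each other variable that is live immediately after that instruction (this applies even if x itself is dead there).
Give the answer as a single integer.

Answer: 3

Analysis:
Per-block:
  b0 def {f,g,x} use ∅
  b1 def {d,f} use ∅
  b2 def {g,x} use ∅
  b3 def {b,c,g} use ∅
  b4 def {d} use {c}
  b5 def {c,f} use {c,f}
  b6 def {d} use {c,f}
  b7 def {b,f} use {f}

Liveness:
  b0 li=∅ lo={f}
  b1 li=∅ lo=∅
  b2 li={f} lo={f}
  b3 li={f} lo={c,f}
  b4 li={c,f} lo={c,f}
  b5 li={c,f} lo={f}
  b6 li={c,f} lo={f}
  b7 li={f} lo={f}

Interfere edges:
  b↔{c,f}
  c↔{b,d,f,g}
  d↔{c,f}
  f↔{b,c,d,g,x}
  g↔{c,f,x}
  x↔{f,g}

Chromatic number:
  {b,c,f} pairwise interfere (3-clique) ⇒ χ ≥ 3
  3-colouring: r0={f}  r1={c,x}  r2={b,d,g}
  χ = 3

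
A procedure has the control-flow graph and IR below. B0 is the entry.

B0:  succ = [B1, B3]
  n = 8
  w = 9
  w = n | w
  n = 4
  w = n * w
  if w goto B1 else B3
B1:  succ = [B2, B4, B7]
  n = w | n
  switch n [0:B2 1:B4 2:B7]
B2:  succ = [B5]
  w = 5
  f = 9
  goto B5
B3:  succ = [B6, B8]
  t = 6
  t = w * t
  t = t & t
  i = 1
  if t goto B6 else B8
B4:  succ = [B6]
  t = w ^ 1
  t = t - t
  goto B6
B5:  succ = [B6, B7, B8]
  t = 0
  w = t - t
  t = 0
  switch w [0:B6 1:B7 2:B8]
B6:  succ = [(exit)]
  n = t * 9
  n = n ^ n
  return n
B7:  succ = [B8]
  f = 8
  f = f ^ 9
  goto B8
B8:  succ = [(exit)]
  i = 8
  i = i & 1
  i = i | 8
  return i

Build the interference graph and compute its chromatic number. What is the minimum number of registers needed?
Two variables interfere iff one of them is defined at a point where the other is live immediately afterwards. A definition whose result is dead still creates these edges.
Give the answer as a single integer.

Block summaries:
  B0: {n,w} / ∅
  B1: {n} / {n,w}
  B2: {f,w} / ∅
  B3: {i,t} / {w}
  B4: {t} / {w}
  B5: {t,w} / ∅
  B6: {n} / {t}
  B7: {f} / ∅
  B8: {i} / ∅

Liveness:
  live B0: ∅→{n,w}
  live B1: {n,w}→{w}
  live B2: ∅→∅
  live B3: {w}→{t}
  live B4: {w}→{t}
  live B5: ∅→{t}
  live B6: {t}→∅
  live B7: ∅→∅
  live B8: ∅→∅

Conflict graph:
  f↔∅
  i↔{t}
  n↔{w}
  t↔{i,w}
  w↔{n,t}

Chromatic number:
  lower bound: {i,t} mutually conflict ⇒ χ ≥ 2
  assign f→r0 i→r1 n→r0 t→r0 w→r1 — no edge inside a register ⇒ χ ≤ 2
  χ = 2

Answer: 2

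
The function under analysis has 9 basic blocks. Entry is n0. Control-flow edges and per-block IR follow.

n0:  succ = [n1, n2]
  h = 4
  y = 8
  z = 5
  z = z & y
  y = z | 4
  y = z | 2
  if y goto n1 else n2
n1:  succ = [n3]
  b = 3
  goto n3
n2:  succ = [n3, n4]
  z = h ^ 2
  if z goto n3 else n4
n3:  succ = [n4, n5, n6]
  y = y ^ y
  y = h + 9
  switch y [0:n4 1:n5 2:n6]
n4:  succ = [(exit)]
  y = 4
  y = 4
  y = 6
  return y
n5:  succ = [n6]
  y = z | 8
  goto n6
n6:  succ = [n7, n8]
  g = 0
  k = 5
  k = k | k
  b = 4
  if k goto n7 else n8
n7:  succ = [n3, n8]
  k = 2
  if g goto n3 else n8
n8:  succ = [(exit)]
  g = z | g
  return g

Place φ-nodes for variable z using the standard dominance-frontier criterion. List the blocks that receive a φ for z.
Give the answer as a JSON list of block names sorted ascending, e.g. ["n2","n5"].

Answer: ["n3", "n4"]

Derivation:
idom tree: n1←n0 n2←n0 n3←n0 n4←n0 n5←n3 n6←n3 n7←n6 n8←n6
Dom∩ at merges:
  n3: preds {n1,n2,n7}: {n0,n1} ∩ {n0,n2} ∩ {n0,n3,n6,n7} = {n0}; idom=n0
  n4: preds {n2,n3}: {n0,n2} ∩ {n0,n3} = {n0}; idom=n0
  n6: preds {n3,n5}: {n0,n3} ∩ {n0,n3,n5} = {n0,n3}; idom=n3
  n8: preds {n6,n7}: {n0,n3,n6} ∩ {n0,n3,n6,n7} = {n0,n3,n6}; idom=n6

Frontier:
  n3←n1: walk n1 to n0
  n3←n2: walk n2 to n0
  n3←n7: walk n7→n6→n3 to n0
  n4←n2: walk n2 to n0
  n4←n3: walk n3 to n0
  n6←n3: walk · to n3
  n6←n5: walk n5 to n3
  n8←n6: walk · to n6
  n8←n7: walk n7 to n6
  n0: DF=∅
  n1: DF={n3}
  n2: DF={n3,n4}
  n3: DF={n3,n4}
  n4: DF=∅
  n5: DF={n6}
  n6: DF={n3}
  n7: DF={n3,n8}
  n8: DF=∅

φ for z: defs {n0,n2}
  DF⁺ = {n3,n4}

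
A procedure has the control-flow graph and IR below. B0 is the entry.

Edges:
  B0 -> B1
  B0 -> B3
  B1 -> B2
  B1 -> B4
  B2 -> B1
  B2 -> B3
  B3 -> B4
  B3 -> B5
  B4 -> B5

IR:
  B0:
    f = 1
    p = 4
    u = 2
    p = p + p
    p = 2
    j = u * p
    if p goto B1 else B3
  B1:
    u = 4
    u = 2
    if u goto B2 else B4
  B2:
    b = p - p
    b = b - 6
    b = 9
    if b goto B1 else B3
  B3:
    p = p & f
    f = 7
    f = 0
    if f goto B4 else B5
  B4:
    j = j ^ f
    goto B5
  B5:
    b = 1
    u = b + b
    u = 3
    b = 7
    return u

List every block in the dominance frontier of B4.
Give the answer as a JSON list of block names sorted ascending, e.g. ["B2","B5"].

idom tree: B1←B0 B2←B1 B3←B0 B4←B0 B5←B0
Dom at joins:
  B1: preds {B0,B2}: {B0} ∩ {B0,B1,B2} = {B0}; idom=B0
  B3: preds {B0,B2}: {B0} ∩ {B0,B1,B2} = {B0}; idom=B0
  B4: preds {B1,B3}: {B0,B1} ∩ {B0,B3} = {B0}; idom=B0
  B5: preds {B3,B4}: {B0,B3} ∩ {B0,B4} = {B0}; idom=B0

Frontier:
  join B1 pred B0: · stop@B0
  join B1 pred B2: B2→B1 stop@B0
  join B3 pred B0: · stop@B0
  join B3 pred B2: B2→B1 stop@B0
  join B4 pred B1: B1 stop@B0
  join B4 pred B3: B3 stop@B0
  join B5 pred B3: B3 stop@B0
  join B5 pred B4: B4 stop@B0
  B0 → ∅
  B1 → {B1,B3,B4}
  B2 → {B1,B3}
  B3 → {B4,B5}
  B4 → {B5}
  B5 → ∅

DF(B4) = ["B5"]

Answer: ["B5"]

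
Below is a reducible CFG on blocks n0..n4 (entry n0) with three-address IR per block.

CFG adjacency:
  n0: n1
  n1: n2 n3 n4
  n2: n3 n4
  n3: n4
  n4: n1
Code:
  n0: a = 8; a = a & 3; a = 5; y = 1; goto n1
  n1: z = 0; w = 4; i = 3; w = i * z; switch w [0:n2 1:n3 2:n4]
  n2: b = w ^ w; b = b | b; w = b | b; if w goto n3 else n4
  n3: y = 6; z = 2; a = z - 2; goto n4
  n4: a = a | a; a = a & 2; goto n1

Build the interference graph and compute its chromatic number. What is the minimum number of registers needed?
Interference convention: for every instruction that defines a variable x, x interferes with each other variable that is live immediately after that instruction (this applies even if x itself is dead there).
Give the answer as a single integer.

Per-block:
  n0 def {a,y} use ∅
  n1 def {i,w,z} use ∅
  n2 def {b,w} use {w}
  n3 def {a,y,z} use ∅
  n4 def {a} use {a}

Backward fixpoint:
  n0: in=∅ out={a}
  n1: in={a} out={a,w}
  n2: in={a,w} out={a}
  n3: in=∅ out={a}
  n4: in={a} out={a}

Interfere edges:
  a↔{b,i,w,y,z}
  b↔{a}
  i↔{a,z}
  w↔{a,z}
  y↔{a}
  z↔{a,i,w}

Colouring:
  {a,i,z} pairwise interfere (3-clique) ⇒ χ ≥ 3
  3-colouring: R0={a}  R1={b,y,z}  R2={i,w}
  χ = 3

Answer: 3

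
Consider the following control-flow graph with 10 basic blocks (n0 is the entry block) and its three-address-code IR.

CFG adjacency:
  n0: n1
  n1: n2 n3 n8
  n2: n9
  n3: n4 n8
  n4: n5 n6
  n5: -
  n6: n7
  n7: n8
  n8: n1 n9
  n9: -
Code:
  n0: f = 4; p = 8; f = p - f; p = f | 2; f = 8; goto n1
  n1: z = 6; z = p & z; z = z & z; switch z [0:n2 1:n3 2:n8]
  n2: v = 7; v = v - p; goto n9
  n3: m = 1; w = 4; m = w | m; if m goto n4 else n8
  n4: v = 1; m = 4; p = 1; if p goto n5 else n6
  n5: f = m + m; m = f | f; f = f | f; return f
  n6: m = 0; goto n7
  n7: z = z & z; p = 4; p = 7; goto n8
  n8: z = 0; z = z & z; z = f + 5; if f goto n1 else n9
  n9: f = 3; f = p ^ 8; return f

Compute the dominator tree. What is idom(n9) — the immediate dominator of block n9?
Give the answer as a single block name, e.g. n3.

idom tree: n1←n0 n2←n1 n3←n1 n4←n3 n5←n4 n6←n4 n7←n6 n8←n1 n9←n1
Join-block Dom:
  n1: preds {n0,n8}: {n0} ∩ {n0,n1,n8} = {n0}; idom=n0
  n8: preds {n1,n3,n7}: {n0,n1} ∩ {n0,n1,n3} ∩ {n0,n1,n3,n4,n6,n7} = {n0,n1}; idom=n1
  n9: preds {n2,n8}: {n0,n1,n2} ∩ {n0,n1,n8} = {n0,n1}; idom=n1

idom(n9) = n1

Answer: n1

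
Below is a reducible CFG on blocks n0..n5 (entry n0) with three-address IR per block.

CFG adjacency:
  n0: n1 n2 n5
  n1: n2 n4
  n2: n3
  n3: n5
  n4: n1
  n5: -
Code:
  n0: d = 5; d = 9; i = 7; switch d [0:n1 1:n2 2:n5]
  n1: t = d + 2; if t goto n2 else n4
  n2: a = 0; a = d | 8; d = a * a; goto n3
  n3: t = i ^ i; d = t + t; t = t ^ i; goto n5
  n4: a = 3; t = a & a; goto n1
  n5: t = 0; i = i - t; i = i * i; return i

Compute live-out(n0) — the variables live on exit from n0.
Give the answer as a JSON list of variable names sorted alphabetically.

Answer: ["d", "i"]

Analysis:
def/use:
  n0 def {d,i} use ∅
  n1 def {t} use {d}
  n2 def {a,d} use {d}
  n3 def {d,t} use {i}
  n4 def {a,t} use ∅
  n5 def {i,t} use {i}

Liveness:
  n0 li=∅ lo={d,i}
  n1 li={d,i} lo={d,i}
  n2 li={d,i} lo={i}
  n3 li={i} lo={i}
  n4 li={d,i} lo={d,i}
  n5 li={i} lo=∅

live-out(n0) = ["d", "i"]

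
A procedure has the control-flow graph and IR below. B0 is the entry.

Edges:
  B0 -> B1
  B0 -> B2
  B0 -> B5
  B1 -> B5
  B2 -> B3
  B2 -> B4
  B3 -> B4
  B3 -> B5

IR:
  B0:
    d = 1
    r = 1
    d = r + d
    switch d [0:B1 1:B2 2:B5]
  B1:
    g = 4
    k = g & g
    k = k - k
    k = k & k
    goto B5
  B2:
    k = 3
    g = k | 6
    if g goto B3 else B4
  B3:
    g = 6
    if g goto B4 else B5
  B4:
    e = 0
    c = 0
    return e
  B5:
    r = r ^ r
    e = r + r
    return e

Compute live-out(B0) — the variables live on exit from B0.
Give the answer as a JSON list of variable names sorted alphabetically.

Answer: ["r"]

Working:
Block summaries:
  B0: {d,r} / ∅
  B1: {g,k} / ∅
  B2: {g,k} / ∅
  B3: {g} / ∅
  B4: {c,e} / ∅
  B5: {e,r} / {r}

Backward fixpoint:
  B0: in=∅ out={r}
  B1: in={r} out={r}
  B2: in={r} out={r}
  B3: in={r} out={r}
  B4: in=∅ out=∅
  B5: in={r} out=∅

live-out(B0) = ["r"]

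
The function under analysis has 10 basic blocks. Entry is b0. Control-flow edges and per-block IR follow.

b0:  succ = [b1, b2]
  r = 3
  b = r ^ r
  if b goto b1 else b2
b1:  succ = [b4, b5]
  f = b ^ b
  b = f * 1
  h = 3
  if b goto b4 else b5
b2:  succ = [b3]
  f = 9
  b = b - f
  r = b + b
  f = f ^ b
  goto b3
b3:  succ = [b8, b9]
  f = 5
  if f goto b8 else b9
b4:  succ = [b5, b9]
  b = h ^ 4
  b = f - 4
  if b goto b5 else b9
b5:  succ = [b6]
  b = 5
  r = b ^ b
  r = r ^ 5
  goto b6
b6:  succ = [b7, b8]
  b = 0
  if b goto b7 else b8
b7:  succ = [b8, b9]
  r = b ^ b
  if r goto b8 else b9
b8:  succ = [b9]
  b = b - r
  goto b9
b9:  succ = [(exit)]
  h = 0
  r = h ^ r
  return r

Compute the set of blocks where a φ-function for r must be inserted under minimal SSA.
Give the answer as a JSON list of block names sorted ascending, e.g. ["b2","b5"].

Answer: ["b8", "b9"]

Working:
idom tree: b1←b0 b2←b0 b3←b2 b4←b1 b5←b1 b6←b5 b7←b6 b8←b0 b9←b0
Dom∩ at merges:
  b5: preds {b1,b4}: {b0,b1} ∩ {b0,b1,b4} = {b0,b1}; idom=b1
  b8: preds {b3,b6,b7}: {b0,b2,b3} ∩ {b0,b1,b5,b6} ∩ {b0,b1,b5,b6,b7} = {b0}; idom=b0
  b9: preds {b3,b4,b7,b8}: {b0,b2,b3} ∩ {b0,b1,b4} ∩ {b0,b1,b5,b6,b7} ∩ {b0,b8} = {b0}; idom=b0

Frontier:
  b5←b1: walk · to b1
  b5←b4: walk b4 to b1
  b8←b3: walk b3→b2 to b0
  b8←b6: walk b6→b5→b1 to b0
  b8←b7: walk b7→b6→b5→b1 to b0
  b9←b3: walk b3→b2 to b0
  b9←b4: walk b4→b1 to b0
  b9←b7: walk b7→b6→b5→b1 to b0
  b9←b8: walk b8 to b0
  b0: DF=∅
  b1: DF={b8,b9}
  b2: DF={b8,b9}
  b3: DF={b8,b9}
  b4: DF={b5,b9}
  b5: DF={b8,b9}
  b6: DF={b8,b9}
  b7: DF={b8,b9}
  b8: DF={b9}
  b9: DF=∅

φ for r: defs {b0,b2,b5,b7,b9}
  DF⁺ = {b8,b9}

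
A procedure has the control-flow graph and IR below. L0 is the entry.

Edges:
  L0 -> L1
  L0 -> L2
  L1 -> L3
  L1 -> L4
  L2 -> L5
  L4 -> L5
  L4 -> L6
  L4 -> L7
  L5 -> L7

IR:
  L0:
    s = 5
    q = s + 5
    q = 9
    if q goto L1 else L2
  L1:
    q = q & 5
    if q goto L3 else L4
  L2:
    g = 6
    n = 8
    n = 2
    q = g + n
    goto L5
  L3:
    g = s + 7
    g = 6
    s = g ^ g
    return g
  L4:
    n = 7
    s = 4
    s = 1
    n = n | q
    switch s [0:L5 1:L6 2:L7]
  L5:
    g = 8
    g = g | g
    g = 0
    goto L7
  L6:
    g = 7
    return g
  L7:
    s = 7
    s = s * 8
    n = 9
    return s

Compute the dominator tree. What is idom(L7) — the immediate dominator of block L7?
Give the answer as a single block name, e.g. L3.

Answer: L0

Analysis:
idom tree: L1←L0 L2←L0 L3←L1 L4←L1 L5←L0 L6←L4 L7←L0
Dom∩ at merges:
  L5: preds {L2,L4}: {L0,L2} ∩ {L0,L1,L4} = {L0}; idom=L0
  L7: preds {L4,L5}: {L0,L1,L4} ∩ {L0,L5} = {L0}; idom=L0

idom(L7) = L0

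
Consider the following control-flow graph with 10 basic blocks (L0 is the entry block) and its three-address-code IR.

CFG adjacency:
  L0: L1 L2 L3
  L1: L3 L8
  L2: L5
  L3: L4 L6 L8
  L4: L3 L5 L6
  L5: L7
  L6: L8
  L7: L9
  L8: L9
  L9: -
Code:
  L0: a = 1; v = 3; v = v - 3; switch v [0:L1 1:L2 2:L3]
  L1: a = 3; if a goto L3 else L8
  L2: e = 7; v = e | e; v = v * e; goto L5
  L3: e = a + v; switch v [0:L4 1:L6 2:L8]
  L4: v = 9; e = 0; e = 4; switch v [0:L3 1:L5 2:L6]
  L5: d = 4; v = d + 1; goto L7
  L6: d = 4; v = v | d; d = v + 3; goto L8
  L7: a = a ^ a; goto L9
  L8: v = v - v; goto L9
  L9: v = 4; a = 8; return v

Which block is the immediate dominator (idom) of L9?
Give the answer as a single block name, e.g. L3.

Answer: L0

Derivation:
idom tree: L1←L0 L2←L0 L3←L0 L4←L3 L5←L0 L6←L3 L7←L5 L8←L0 L9←L0
Dom at joins:
  L3: preds {L0,L1,L4}: {L0} ∩ {L0,L1} ∩ {L0,L3,L4} = {L0}; idom=L0
  L5: preds {L2,L4}: {L0,L2} ∩ {L0,L3,L4} = {L0}; idom=L0
  L6: preds {L3,L4}: {L0,L3} ∩ {L0,L3,L4} = {L0,L3}; idom=L3
  L8: preds {L1,L3,L6}: {L0,L1} ∩ {L0,L3} ∩ {L0,L3,L6} = {L0}; idom=L0
  L9: preds {L7,L8}: {L0,L5,L7} ∩ {L0,L8} = {L0}; idom=L0

idom(L9) = L0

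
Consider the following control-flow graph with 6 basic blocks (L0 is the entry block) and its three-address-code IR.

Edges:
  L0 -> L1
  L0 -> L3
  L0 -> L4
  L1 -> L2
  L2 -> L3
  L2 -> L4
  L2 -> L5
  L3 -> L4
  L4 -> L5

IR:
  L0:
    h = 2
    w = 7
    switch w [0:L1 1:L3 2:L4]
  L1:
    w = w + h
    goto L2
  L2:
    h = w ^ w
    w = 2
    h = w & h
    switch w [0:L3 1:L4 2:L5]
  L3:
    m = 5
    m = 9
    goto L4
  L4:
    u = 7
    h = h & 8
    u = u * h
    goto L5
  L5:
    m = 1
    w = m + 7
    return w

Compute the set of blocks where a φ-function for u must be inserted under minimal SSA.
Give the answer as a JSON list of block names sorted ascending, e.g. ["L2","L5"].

Answer: ["L5"]

Analysis:
idom tree: L1←L0 L2←L1 L3←L0 L4←L0 L5←L0
Dom∩ at merges:
  L3: preds {L0,L2}: {L0} ∩ {L0,L1,L2} = {L0}; idom=L0
  L4: preds {L0,L2,L3}: {L0} ∩ {L0,L1,L2} ∩ {L0,L3} = {L0}; idom=L0
  L5: preds {L2,L4}: {L0,L1,L2} ∩ {L0,L4} = {L0}; idom=L0

Frontier:
  join L3 pred L0: · stop@L0
  join L3 pred L2: L2→L1 stop@L0
  join L4 pred L0: · stop@L0
  join L4 pred L2: L2→L1 stop@L0
  join L4 pred L3: L3 stop@L0
  join L5 pred L2: L2→L1 stop@L0
  join L5 pred L4: L4 stop@L0
  L0: DF=∅
  L1: DF={L3,L4,L5}
  L2: DF={L3,L4,L5}
  L3: DF={L4}
  L4: DF={L5}
  L5: DF=∅

φ for u: defs {L4}
  DF⁺ = {L5}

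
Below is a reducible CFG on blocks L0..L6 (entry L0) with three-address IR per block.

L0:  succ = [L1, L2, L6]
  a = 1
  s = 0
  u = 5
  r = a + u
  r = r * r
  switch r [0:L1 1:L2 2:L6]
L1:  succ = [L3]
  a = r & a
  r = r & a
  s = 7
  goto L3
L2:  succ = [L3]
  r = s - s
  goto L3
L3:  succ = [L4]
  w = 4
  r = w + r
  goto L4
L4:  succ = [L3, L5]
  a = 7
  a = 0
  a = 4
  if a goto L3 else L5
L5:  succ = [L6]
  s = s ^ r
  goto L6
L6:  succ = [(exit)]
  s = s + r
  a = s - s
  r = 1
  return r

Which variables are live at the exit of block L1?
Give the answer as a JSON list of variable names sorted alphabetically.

Answer: ["r", "s"]

Derivation:
Block summaries:
  L0: def={a,r,s,u} ue=∅
  L1: def={a,r,s} ue={a,r}
  L2: def={r} ue={s}
  L3: def={r,w} ue={r}
  L4: def={a} ue=∅
  L5: def={s} ue={r,s}
  L6: def={a,r,s} ue={r,s}

Liveness:
  live L0: ∅→{a,r,s}
  live L1: {a,r}→{r,s}
  live L2: {s}→{r,s}
  live L3: {r,s}→{r,s}
  live L4: {r,s}→{r,s}
  live L5: {r,s}→{r,s}
  live L6: {r,s}→∅

live-out(L1) = ["r", "s"]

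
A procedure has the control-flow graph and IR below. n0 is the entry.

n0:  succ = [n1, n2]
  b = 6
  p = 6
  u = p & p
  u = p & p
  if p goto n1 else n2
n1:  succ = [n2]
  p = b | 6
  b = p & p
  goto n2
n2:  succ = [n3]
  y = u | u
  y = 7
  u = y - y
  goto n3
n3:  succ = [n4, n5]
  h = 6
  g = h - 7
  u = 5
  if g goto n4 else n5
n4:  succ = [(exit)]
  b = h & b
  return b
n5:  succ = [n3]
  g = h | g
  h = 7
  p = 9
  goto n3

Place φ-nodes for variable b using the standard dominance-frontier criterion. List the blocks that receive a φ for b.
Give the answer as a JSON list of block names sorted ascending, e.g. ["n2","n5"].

idom tree: n1←n0 n2←n0 n3←n2 n4←n3 n5←n3
Join-block Dom:
  n2: preds {n0,n1}: {n0} ∩ {n0,n1} = {n0}; idom=n0
  n3: preds {n2,n5}: {n0,n2} ∩ {n0,n2,n3,n5} = {n0,n2}; idom=n2

Frontier:
  join n2 pred n0: · stop@n0
  join n2 pred n1: n1 stop@n0
  join n3 pred n2: · stop@n2
  join n3 pred n5: n5→n3 stop@n2
  n0: DF=∅
  n1: DF={n2}
  n2: DF=∅
  n3: DF={n3}
  n4: DF=∅
  n5: DF={n3}

φ for b: defs {n0,n1,n4}
  DF⁺ = {n2}

Answer: ["n2"]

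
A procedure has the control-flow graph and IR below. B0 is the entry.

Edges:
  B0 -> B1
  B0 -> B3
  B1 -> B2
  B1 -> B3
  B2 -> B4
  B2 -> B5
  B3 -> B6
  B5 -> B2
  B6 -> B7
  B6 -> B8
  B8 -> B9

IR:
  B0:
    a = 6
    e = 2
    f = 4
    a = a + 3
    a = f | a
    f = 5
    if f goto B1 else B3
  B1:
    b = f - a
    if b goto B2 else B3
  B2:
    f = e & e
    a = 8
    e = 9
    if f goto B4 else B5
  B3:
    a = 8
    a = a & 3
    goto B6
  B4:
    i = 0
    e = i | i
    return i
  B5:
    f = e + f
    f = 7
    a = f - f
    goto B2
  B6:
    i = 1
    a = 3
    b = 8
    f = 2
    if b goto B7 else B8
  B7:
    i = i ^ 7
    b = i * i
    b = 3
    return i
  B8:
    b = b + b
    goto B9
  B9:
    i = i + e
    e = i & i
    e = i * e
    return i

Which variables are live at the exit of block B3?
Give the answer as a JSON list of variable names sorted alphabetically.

Block summaries:
  B0: {a,e,f} / ∅
  B1: {b} / {a,f}
  B2: {a,e,f} / {e}
  B3: {a} / ∅
  B4: {e,i} / ∅
  B5: {a,f} / {e,f}
  B6: {a,b,f,i} / ∅
  B7: {b,i} / {i}
  B8: {b} / {b}
  B9: {e,i} / {e,i}

Liveness:
  B0 li=∅ lo={a,e,f}
  B1 li={a,e,f} lo={e}
  B2 li={e} lo={e,f}
  B3 li={e} lo={e}
  B4 li=∅ lo=∅
  B5 li={e,f} lo={e}
  B6 li={e} lo={b,e,i}
  B7 li={i} lo=∅
  B8 li={b,e,i} lo={e,i}
  B9 li={e,i} lo=∅

live-out(B3) = ["e"]

Answer: ["e"]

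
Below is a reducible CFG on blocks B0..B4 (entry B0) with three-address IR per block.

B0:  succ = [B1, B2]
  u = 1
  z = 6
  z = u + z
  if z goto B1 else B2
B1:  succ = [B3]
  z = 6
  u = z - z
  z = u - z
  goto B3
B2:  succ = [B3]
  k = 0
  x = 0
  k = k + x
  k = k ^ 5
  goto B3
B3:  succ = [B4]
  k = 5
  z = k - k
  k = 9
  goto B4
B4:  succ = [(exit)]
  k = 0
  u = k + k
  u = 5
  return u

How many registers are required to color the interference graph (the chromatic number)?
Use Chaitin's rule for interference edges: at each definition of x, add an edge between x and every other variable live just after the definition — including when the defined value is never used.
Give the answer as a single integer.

Answer: 2

Analysis:
Per-block:
  B0: {u,z} / ∅
  B1: {u,z} / ∅
  B2: {k,x} / ∅
  B3: {k,z} / ∅
  B4: {k,u} / ∅

Backward fixpoint:
  live B0: ∅→∅
  live B1: ∅→∅
  live B2: ∅→∅
  live B3: ∅→∅
  live B4: ∅→∅

Interfere edges:
  k: {x}
  u: {z}
  x: {k}
  z: {u}

Colouring:
  clique {k,x} ⇒ need ≥ 2
  2-colouring: R0={k,u}  R1={x,z}
  χ = 2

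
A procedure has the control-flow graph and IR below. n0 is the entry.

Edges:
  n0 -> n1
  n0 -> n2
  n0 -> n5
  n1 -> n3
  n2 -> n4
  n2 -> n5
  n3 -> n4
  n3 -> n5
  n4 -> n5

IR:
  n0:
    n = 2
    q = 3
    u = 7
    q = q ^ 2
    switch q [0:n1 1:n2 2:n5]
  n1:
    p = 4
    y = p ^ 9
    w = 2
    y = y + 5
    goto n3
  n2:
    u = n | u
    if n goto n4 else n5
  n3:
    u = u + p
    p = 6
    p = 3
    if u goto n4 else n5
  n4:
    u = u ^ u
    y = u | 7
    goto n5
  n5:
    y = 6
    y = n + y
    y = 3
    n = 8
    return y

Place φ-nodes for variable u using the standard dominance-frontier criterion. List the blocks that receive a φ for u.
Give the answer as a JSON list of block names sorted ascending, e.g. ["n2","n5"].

Answer: ["n4", "n5"]

Working:
idom tree: n1←n0 n2←n0 n3←n1 n4←n0 n5←n0
Dom∩ at merges:
  n4: preds {n2,n3}: {n0,n2} ∩ {n0,n1,n3} = {n0}; idom=n0
  n5: preds {n0,n2,n3,n4}: {n0} ∩ {n0,n2} ∩ {n0,n1,n3} ∩ {n0,n4} = {n0}; idom=n0

DF walk-up:
  n4←n2: walk n2 to n0
  n4←n3: walk n3→n1 to n0
  n5←n0: walk · to n0
  n5←n2: walk n2 to n0
  n5←n3: walk n3→n1 to n0
  n5←n4: walk n4 to n0
  DF(n0)=∅
  DF(n1)={n4,n5}
  DF(n2)={n4,n5}
  DF(n3)={n4,n5}
  DF(n4)={n5}
  DF(n5)=∅

φ for u: defs {n0,n2,n3,n4}
  DF⁺ = {n4,n5}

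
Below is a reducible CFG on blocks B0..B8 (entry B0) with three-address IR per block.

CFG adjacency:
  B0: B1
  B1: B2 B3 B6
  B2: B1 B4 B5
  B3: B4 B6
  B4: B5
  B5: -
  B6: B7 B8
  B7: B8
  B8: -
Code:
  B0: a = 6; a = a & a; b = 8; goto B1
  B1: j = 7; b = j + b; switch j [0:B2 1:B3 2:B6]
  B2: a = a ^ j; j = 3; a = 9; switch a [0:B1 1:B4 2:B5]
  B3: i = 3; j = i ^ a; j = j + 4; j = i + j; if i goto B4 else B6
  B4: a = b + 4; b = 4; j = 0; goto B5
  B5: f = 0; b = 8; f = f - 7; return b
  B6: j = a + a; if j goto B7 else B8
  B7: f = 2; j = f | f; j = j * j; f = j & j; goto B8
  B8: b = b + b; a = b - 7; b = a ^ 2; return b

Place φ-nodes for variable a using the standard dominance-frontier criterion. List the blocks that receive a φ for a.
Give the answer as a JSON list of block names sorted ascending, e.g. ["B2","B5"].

idom tree: B1←B0 B2←B1 B3←B1 B4←B1 B5←B1 B6←B1 B7←B6 B8←B6
Dom∩ at merges:
  B1: preds {B0,B2}: {B0} ∩ {B0,B1,B2} = {B0}; idom=B0
  B4: preds {B2,B3}: {B0,B1,B2} ∩ {B0,B1,B3} = {B0,B1}; idom=B1
  B5: preds {B2,B4}: {B0,B1,B2} ∩ {B0,B1,B4} = {B0,B1}; idom=B1
  B6: preds {B1,B3}: {B0,B1} ∩ {B0,B1,B3} = {B0,B1}; idom=B1
  B8: preds {B6,B7}: {B0,B1,B6} ∩ {B0,B1,B6,B7} = {B0,B1,B6}; idom=B6

Frontier:
  join B1 pred B0: · stop@B0
  join B1 pred B2: B2→B1 stop@B0
  join B4 pred B2: B2 stop@B1
  join B4 pred B3: B3 stop@B1
  join B5 pred B2: B2 stop@B1
  join B5 pred B4: B4 stop@B1
  join B6 pred B1: · stop@B1
  join B6 pred B3: B3 stop@B1
  join B8 pred B6: · stop@B6
  join B8 pred B7: B7 stop@B6
  B0 → ∅
  B1 → {B1}
  B2 → {B1,B4,B5}
  B3 → {B4,B6}
  B4 → {B5}
  B5 → ∅
  B6 → ∅
  B7 → {B8}
  B8 → ∅

φ for a: defs {B0,B2,B4,B8}
  DF⁺ = {B1,B4,B5}

Answer: ["B1", "B4", "B5"]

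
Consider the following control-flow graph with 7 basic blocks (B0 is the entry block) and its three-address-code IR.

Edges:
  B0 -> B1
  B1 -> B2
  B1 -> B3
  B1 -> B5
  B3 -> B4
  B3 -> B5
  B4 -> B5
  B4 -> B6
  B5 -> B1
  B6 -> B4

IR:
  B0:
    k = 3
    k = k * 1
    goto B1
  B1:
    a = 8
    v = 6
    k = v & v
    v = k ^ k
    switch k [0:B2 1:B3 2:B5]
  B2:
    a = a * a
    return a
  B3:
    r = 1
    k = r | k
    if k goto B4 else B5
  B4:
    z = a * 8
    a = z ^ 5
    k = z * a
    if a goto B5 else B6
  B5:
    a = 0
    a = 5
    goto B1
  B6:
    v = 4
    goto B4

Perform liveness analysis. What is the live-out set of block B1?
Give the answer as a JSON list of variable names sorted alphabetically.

Answer: ["a", "k"]

Analysis:
def/use:
  B0: def={k} ue=∅
  B1: def={a,k,v} ue=∅
  B2: def={a} ue={a}
  B3: def={k,r} ue={k}
  B4: def={a,k,z} ue={a}
  B5: def={a} ue=∅
  B6: def={v} ue=∅

Backward fixpoint:
  B0 li=∅ lo=∅
  B1 li=∅ lo={a,k}
  B2 li={a} lo=∅
  B3 li={a,k} lo={a}
  B4 li={a} lo={a}
  B5 li=∅ lo=∅
  B6 li={a} lo={a}

live-out(B1) = ["a", "k"]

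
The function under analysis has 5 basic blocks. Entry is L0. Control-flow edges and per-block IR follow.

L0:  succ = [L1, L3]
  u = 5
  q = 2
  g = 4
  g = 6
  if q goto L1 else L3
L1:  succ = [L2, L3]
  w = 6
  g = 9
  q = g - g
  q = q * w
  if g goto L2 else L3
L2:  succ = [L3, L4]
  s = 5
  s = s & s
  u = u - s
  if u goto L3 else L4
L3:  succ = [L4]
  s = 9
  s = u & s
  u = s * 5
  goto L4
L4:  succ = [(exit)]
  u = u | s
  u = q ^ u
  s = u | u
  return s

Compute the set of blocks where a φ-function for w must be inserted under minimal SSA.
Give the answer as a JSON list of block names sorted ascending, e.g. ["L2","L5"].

idom tree: L1←L0 L2←L1 L3←L0 L4←L0
Join-block Dom:
  L3: preds {L0,L1,L2}: {L0} ∩ {L0,L1} ∩ {L0,L1,L2} = {L0}; idom=L0
  L4: preds {L2,L3}: {L0,L1,L2} ∩ {L0,L3} = {L0}; idom=L0

Frontier:
  L3←L0: walk · to L0
  L3←L1: walk L1 to L0
  L3←L2: walk L2→L1 to L0
  L4←L2: walk L2→L1 to L0
  L4←L3: walk L3 to L0
  DF(L0)=∅
  DF(L1)={L3,L4}
  DF(L2)={L3,L4}
  DF(L3)={L4}
  DF(L4)=∅

φ for w: defs {L1}
  DF⁺ = {L3,L4}

Answer: ["L3", "L4"]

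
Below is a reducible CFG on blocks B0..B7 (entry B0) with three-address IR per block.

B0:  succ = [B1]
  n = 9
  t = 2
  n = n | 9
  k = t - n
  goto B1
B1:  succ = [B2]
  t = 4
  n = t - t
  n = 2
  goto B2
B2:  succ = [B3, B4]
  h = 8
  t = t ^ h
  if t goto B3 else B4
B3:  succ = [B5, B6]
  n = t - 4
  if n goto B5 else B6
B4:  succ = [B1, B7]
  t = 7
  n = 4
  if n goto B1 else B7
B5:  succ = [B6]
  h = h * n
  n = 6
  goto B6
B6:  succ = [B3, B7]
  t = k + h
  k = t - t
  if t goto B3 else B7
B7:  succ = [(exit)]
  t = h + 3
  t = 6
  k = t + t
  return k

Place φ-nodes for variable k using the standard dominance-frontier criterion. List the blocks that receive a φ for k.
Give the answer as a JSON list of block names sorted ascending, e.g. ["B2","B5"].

Answer: ["B3", "B7"]

Derivation:
idom tree: B1←B0 B2←B1 B3←B2 B4←B2 B5←B3 B6←B3 B7←B2
Dom at joins:
  B1: preds {B0,B4}: {B0} ∩ {B0,B1,B2,B4} = {B0}; idom=B0
  B3: preds {B2,B6}: {B0,B1,B2} ∩ {B0,B1,B2,B3,B6} = {B0,B1,B2}; idom=B2
  B6: preds {B3,B5}: {B0,B1,B2,B3} ∩ {B0,B1,B2,B3,B5} = {B0,B1,B2,B3}; idom=B3
  B7: preds {B4,B6}: {B0,B1,B2,B4} ∩ {B0,B1,B2,B3,B6} = {B0,B1,B2}; idom=B2

DF walk-up:
  join B1 pred B0: · stop@B0
  join B1 pred B4: B4→B2→B1 stop@B0
  join B3 pred B2: · stop@B2
  join B3 pred B6: B6→B3 stop@B2
  join B6 pred B3: · stop@B3
  join B6 pred B5: B5 stop@B3
  join B7 pred B4: B4 stop@B2
  join B7 pred B6: B6→B3 stop@B2
  DF(B0)=∅
  DF(B1)={B1}
  DF(B2)={B1}
  DF(B3)={B3,B7}
  DF(B4)={B1,B7}
  DF(B5)={B6}
  DF(B6)={B3,B7}
  DF(B7)=∅

φ for k: defs {B0,B6,B7}
  DF⁺ = {B3,B7}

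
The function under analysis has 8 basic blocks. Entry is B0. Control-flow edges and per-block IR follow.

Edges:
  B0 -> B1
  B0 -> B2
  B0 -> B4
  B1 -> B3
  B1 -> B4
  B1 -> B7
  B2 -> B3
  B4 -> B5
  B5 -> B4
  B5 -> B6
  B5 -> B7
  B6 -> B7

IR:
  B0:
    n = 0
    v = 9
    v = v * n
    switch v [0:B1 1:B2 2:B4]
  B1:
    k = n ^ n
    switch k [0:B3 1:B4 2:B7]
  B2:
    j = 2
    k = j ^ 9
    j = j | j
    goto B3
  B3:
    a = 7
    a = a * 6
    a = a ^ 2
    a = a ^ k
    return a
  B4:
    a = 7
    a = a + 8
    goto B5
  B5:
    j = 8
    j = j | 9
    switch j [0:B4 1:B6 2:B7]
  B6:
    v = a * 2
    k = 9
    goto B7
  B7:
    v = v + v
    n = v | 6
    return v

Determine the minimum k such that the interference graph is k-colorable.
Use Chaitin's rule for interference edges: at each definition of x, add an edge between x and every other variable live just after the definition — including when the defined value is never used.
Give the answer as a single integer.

Per-block:
  B0 def {n,v} use ∅
  B1 def {k} use {n}
  B2 def {j,k} use ∅
  B3 def {a} use {k}
  B4 def {a} use ∅
  B5 def {j} use ∅
  B6 def {k,v} use {a}
  B7 def {n,v} use {v}

Live sets:
  B0: in=∅ out={n,v}
  B1: in={n,v} out={k,v}
  B2: in=∅ out={k}
  B3: in={k} out=∅
  B4: in={v} out={a,v}
  B5: in={a,v} out={a,v}
  B6: in={a} out={v}
  B7: in={v} out=∅

Interfere edges:
  a: {j,k,v}
  j: {a,k,v}
  k: {a,j,v}
  n: {v}
  v: {a,j,k,n}

Chromatic number:
  lower bound: {a,j,k,v} mutually conflict ⇒ χ ≥ 4
  assign a→c1 j→c2 k→c3 n→c1 v→c0 — no edge inside a register ⇒ χ ≤ 4
  χ = 4

Answer: 4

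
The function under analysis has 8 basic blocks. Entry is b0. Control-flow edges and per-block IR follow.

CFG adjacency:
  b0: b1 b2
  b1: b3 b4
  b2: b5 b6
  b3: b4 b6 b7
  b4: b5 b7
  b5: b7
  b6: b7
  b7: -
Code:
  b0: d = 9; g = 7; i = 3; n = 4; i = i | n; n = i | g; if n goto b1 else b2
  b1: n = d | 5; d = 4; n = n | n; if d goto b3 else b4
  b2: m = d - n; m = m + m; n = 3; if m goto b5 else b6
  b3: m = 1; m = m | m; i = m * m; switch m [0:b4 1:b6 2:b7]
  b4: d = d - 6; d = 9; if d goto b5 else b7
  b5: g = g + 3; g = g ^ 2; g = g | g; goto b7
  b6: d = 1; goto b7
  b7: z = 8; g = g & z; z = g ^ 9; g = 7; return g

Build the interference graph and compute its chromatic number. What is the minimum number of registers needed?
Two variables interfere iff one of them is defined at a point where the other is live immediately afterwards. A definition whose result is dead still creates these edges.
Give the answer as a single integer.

Answer: 5

Derivation:
Block summaries:
  b0: def={d,g,i,n} ue=∅
  b1: def={d,n} ue={d}
  b2: def={m,n} ue={d,n}
  b3: def={i,m} ue=∅
  b4: def={d} ue={d}
  b5: def={g} ue={g}
  b6: def={d} ue=∅
  b7: def={g,z} ue={g}

Backward fixpoint:
  live b0: ∅→{d,g,n}
  live b1: {d,g}→{d,g}
  live b2: {d,g,n}→{g}
  live b3: {d,g}→{d,g}
  live b4: {d,g}→{g}
  live b5: {g}→{g}
  live b6: {g}→{g}
  live b7: {g}→∅

Interference:
  d: {g,i,m,n}
  g: {d,i,m,n,z}
  i: {d,g,m,n}
  m: {d,g,i,n}
  n: {d,g,i,m}
  z: {g}

Chromatic number:
  lower bound: {d,g,i,m,n} mutually conflict ⇒ χ ≥ 5
  5-colouring: c0={g}  c1={d,z}  c2={i}  c3={m}  c4={n}
  χ = 5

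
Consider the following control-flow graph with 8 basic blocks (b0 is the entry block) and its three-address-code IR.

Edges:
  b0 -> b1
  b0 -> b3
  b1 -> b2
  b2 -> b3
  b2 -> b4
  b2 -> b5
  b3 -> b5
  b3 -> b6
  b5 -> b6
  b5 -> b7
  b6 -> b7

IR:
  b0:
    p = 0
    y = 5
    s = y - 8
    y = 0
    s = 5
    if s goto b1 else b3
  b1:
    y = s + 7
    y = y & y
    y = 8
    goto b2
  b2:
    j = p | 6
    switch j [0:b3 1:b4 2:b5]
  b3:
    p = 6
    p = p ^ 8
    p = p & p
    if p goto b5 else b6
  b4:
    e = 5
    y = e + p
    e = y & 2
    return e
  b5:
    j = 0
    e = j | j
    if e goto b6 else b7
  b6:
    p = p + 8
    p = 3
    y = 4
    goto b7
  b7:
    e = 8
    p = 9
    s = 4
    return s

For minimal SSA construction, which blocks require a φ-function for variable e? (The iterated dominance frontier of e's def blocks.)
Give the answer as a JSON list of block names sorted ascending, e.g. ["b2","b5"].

Answer: ["b6", "b7"]

Working:
idom tree: b1←b0 b2←b1 b3←b0 b4←b2 b5←b0 b6←b0 b7←b0
Dom at joins:
  b3: preds {b0,b2}: {b0} ∩ {b0,b1,b2} = {b0}; idom=b0
  b5: preds {b2,b3}: {b0,b1,b2} ∩ {b0,b3} = {b0}; idom=b0
  b6: preds {b3,b5}: {b0,b3} ∩ {b0,b5} = {b0}; idom=b0
  b7: preds {b5,b6}: {b0,b5} ∩ {b0,b6} = {b0}; idom=b0

DF walk-up:
  join b3 pred b0: · stop@b0
  join b3 pred b2: b2→b1 stop@b0
  join b5 pred b2: b2→b1 stop@b0
  join b5 pred b3: b3 stop@b0
  join b6 pred b3: b3 stop@b0
  join b6 pred b5: b5 stop@b0
  join b7 pred b5: b5 stop@b0
  join b7 pred b6: b6 stop@b0
  b0: DF=∅
  b1: DF={b3,b5}
  b2: DF={b3,b5}
  b3: DF={b5,b6}
  b4: DF=∅
  b5: DF={b6,b7}
  b6: DF={b7}
  b7: DF=∅

φ for e: defs {b4,b5,b7}
  DF⁺ = {b6,b7}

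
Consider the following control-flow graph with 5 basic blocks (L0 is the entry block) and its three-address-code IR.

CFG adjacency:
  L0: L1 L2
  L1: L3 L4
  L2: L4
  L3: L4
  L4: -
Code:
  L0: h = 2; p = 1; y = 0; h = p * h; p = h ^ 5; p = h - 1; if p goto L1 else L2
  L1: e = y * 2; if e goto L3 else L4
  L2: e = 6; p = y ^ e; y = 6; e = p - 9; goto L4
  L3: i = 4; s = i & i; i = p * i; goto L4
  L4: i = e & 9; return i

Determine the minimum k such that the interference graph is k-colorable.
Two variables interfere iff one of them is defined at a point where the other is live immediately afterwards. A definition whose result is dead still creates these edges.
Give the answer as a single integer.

Answer: 4

Derivation:
def/use:
  L0 def {h,p,y} use ∅
  L1 def {e} use {y}
  L2 def {e,p,y} use {y}
  L3 def {i,s} use {p}
  L4 def {i} use {e}

Liveness:
  L0: in=∅ out={p,y}
  L1: in={p,y} out={e,p}
  L2: in={y} out={e}
  L3: in={e,p} out={e}
  L4: in={e} out=∅

Conflict graph:
  e — {i,p,s,y}
  h — {p,y}
  i — {e,p,s}
  p — {e,h,i,s,y}
  s — {e,i,p}
  y — {e,h,p}

Chromatic number:
  {e,i,p,s} pairwise interfere (4-clique) ⇒ χ ≥ 4
  4-colouring: R0={p}  R1={e,h}  R2={i,y}  R3={s}
  χ = 4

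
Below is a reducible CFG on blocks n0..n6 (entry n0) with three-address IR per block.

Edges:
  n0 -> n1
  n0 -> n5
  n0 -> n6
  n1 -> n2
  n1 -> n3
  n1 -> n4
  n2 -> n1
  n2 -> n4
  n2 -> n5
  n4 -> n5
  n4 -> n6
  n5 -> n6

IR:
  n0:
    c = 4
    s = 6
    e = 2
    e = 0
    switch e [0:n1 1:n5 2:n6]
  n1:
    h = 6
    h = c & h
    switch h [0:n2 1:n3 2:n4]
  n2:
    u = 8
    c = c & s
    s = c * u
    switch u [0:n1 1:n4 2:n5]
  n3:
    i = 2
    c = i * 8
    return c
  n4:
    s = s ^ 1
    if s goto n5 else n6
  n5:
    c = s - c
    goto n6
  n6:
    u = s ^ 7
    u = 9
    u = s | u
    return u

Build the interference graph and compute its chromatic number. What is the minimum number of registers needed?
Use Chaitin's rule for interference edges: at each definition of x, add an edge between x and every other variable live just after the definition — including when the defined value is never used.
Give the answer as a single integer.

def/use:
  n0: {c,e,s} / ∅
  n1: {h} / {c}
  n2: {c,s,u} / {c,s}
  n3: {c,i} / ∅
  n4: {s} / {s}
  n5: {c} / {c,s}
  n6: {u} / {s}

Liveness:
  live n0: ∅→{c,s}
  live n1: {c,s}→{c,s}
  live n2: {c,s}→{c,s}
  live n3: ∅→∅
  live n4: {c,s}→{c,s}
  live n5: {c,s}→{s}
  live n6: {s}→∅

Interference:
  c: {e,h,s,u}
  e: {c,s}
  h: {c,s}
  i: ∅
  s: {c,e,h,u}
  u: {c,s}

Chromatic number:
  lower bound: {c,e,s} mutually conflict ⇒ χ ≥ 3
  assign c→c0 e→c2 h→c2 i→c0 s→c1 u→c2 — no edge inside a register ⇒ χ ≤ 3
  χ = 3

Answer: 3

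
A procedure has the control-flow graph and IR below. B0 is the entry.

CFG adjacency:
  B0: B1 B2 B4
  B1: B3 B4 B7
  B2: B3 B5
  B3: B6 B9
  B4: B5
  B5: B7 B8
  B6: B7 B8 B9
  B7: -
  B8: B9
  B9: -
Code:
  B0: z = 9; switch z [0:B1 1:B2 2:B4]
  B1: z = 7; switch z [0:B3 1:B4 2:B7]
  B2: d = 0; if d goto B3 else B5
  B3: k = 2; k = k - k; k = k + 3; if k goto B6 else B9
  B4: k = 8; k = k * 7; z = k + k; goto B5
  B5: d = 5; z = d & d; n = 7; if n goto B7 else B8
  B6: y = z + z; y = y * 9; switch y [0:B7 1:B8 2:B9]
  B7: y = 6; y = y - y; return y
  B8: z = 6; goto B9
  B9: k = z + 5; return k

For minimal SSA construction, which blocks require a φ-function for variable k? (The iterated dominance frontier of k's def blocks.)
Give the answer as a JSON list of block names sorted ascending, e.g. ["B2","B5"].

idom tree: B1←B0 B2←B0 B3←B0 B4←B0 B5←B0 B6←B3 B7←B0 B8←B0 B9←B0
Dom at joins:
  B3: preds {B1,B2}: {B0,B1} ∩ {B0,B2} = {B0}; idom=B0
  B4: preds {B0,B1}: {B0} ∩ {B0,B1} = {B0}; idom=B0
  B5: preds {B2,B4}: {B0,B2} ∩ {B0,B4} = {B0}; idom=B0
  B7: preds {B1,B5,B6}: {B0,B1} ∩ {B0,B5} ∩ {B0,B3,B6} = {B0}; idom=B0
  B8: preds {B5,B6}: {B0,B5} ∩ {B0,B3,B6} = {B0}; idom=B0
  B9: preds {B3,B6,B8}: {B0,B3} ∩ {B0,B3,B6} ∩ {B0,B8} = {B0}; idom=B0

Frontier:
  B3←B1: walk B1 to B0
  B3←B2: walk B2 to B0
  B4←B0: walk · to B0
  B4←B1: walk B1 to B0
  B5←B2: walk B2 to B0
  B5←B4: walk B4 to B0
  B7←B1: walk B1 to B0
  B7←B5: walk B5 to B0
  B7←B6: walk B6→B3 to B0
  B8←B5: walk B5 to B0
  B8←B6: walk B6→B3 to B0
  B9←B3: walk B3 to B0
  B9←B6: walk B6→B3 to B0
  B9←B8: walk B8 to B0
  B0 → ∅
  B1 → {B3,B4,B7}
  B2 → {B3,B5}
  B3 → {B7,B8,B9}
  B4 → {B5}
  B5 → {B7,B8}
  B6 → {B7,B8,B9}
  B7 → ∅
  B8 → {B9}
  B9 → ∅

φ for k: defs {B3,B4,B9}
  DF⁺ = {B5,B7,B8,B9}

Answer: ["B5", "B7", "B8", "B9"]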